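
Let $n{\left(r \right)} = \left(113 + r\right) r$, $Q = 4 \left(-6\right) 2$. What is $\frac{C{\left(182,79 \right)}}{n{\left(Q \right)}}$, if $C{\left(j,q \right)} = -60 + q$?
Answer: $- \frac{19}{3120} \approx -0.0060897$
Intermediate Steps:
$Q = -48$ ($Q = \left(-24\right) 2 = -48$)
$n{\left(r \right)} = r \left(113 + r\right)$
$\frac{C{\left(182,79 \right)}}{n{\left(Q \right)}} = \frac{-60 + 79}{\left(-48\right) \left(113 - 48\right)} = \frac{19}{\left(-48\right) 65} = \frac{19}{-3120} = 19 \left(- \frac{1}{3120}\right) = - \frac{19}{3120}$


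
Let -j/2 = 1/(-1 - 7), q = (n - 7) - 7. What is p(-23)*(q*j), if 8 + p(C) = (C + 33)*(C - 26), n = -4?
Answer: 2241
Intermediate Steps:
q = -18 (q = (-4 - 7) - 7 = -11 - 7 = -18)
p(C) = -8 + (-26 + C)*(33 + C) (p(C) = -8 + (C + 33)*(C - 26) = -8 + (33 + C)*(-26 + C) = -8 + (-26 + C)*(33 + C))
j = 1/4 (j = -2/(-1 - 7) = -2/(-8) = -2*(-1/8) = 1/4 ≈ 0.25000)
p(-23)*(q*j) = (-866 + (-23)**2 + 7*(-23))*(-18*1/4) = (-866 + 529 - 161)*(-9/2) = -498*(-9/2) = 2241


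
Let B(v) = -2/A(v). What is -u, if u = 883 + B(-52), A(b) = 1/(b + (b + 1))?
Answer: -1089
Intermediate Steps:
A(b) = 1/(1 + 2*b) (A(b) = 1/(b + (1 + b)) = 1/(1 + 2*b))
B(v) = -2 - 4*v (B(v) = -(2 + 4*v) = -2*(1 + 2*v) = -2 - 4*v)
u = 1089 (u = 883 + (-2 - 4*(-52)) = 883 + (-2 + 208) = 883 + 206 = 1089)
-u = -1*1089 = -1089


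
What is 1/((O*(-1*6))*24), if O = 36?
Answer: -1/5184 ≈ -0.00019290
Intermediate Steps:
1/((O*(-1*6))*24) = 1/((36*(-1*6))*24) = 1/((36*(-6))*24) = 1/(-216*24) = 1/(-5184) = -1/5184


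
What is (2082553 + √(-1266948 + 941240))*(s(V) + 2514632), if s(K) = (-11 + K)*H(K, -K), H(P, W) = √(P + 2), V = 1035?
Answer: 8*(314329 + 128*√1037)*(2082553 + 2*I*√81427) ≈ 5.3055e+12 + 1.4539e+9*I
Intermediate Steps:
H(P, W) = √(2 + P)
s(K) = √(2 + K)*(-11 + K) (s(K) = (-11 + K)*√(2 + K) = √(2 + K)*(-11 + K))
(2082553 + √(-1266948 + 941240))*(s(V) + 2514632) = (2082553 + √(-1266948 + 941240))*(√(2 + 1035)*(-11 + 1035) + 2514632) = (2082553 + √(-325708))*(√1037*1024 + 2514632) = (2082553 + 2*I*√81427)*(1024*√1037 + 2514632) = (2082553 + 2*I*√81427)*(2514632 + 1024*√1037)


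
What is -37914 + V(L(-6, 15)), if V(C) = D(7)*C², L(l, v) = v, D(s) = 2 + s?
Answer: -35889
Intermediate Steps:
V(C) = 9*C² (V(C) = (2 + 7)*C² = 9*C²)
-37914 + V(L(-6, 15)) = -37914 + 9*15² = -37914 + 9*225 = -37914 + 2025 = -35889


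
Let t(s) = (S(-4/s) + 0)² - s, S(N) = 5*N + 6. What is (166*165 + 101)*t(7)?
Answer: 3876231/49 ≈ 79107.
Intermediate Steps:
S(N) = 6 + 5*N
t(s) = (6 - 20/s)² - s (t(s) = ((6 + 5*(-4/s)) + 0)² - s = ((6 - 20/s) + 0)² - s = (6 - 20/s)² - s)
(166*165 + 101)*t(7) = (166*165 + 101)*(-1*7 + 4*(-10 + 3*7)²/7²) = (27390 + 101)*(-7 + 4*(1/49)*(-10 + 21)²) = 27491*(-7 + 4*(1/49)*11²) = 27491*(-7 + 4*(1/49)*121) = 27491*(-7 + 484/49) = 27491*(141/49) = 3876231/49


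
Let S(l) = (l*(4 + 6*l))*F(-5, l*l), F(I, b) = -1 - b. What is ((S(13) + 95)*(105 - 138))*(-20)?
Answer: -119542500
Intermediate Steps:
S(l) = l*(-1 - l²)*(4 + 6*l) (S(l) = (l*(4 + 6*l))*(-1 - l*l) = (l*(4 + 6*l))*(-1 - l²) = l*(-1 - l²)*(4 + 6*l))
((S(13) + 95)*(105 - 138))*(-20) = ((-2*13*(1 + 13²)*(2 + 3*13) + 95)*(105 - 138))*(-20) = ((-2*13*(1 + 169)*(2 + 39) + 95)*(-33))*(-20) = ((-2*13*170*41 + 95)*(-33))*(-20) = ((-181220 + 95)*(-33))*(-20) = -181125*(-33)*(-20) = 5977125*(-20) = -119542500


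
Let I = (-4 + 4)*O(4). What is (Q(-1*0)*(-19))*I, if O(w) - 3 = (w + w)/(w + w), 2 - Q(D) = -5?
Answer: 0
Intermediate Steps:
Q(D) = 7 (Q(D) = 2 - 1*(-5) = 2 + 5 = 7)
O(w) = 4 (O(w) = 3 + (w + w)/(w + w) = 3 + (2*w)/((2*w)) = 3 + (2*w)*(1/(2*w)) = 3 + 1 = 4)
I = 0 (I = (-4 + 4)*4 = 0*4 = 0)
(Q(-1*0)*(-19))*I = (7*(-19))*0 = -133*0 = 0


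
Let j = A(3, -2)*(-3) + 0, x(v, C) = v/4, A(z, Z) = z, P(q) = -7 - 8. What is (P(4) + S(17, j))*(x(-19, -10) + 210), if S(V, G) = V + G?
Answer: -5747/4 ≈ -1436.8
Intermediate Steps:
P(q) = -15
x(v, C) = v/4 (x(v, C) = v*(¼) = v/4)
j = -9 (j = 3*(-3) + 0 = -9 + 0 = -9)
S(V, G) = G + V
(P(4) + S(17, j))*(x(-19, -10) + 210) = (-15 + (-9 + 17))*((¼)*(-19) + 210) = (-15 + 8)*(-19/4 + 210) = -7*821/4 = -5747/4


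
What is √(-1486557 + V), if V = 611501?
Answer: 4*I*√54691 ≈ 935.44*I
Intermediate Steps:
√(-1486557 + V) = √(-1486557 + 611501) = √(-875056) = 4*I*√54691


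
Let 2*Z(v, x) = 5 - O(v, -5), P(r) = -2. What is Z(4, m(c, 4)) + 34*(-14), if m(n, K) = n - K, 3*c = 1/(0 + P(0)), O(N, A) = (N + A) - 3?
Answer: -943/2 ≈ -471.50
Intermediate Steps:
O(N, A) = -3 + A + N (O(N, A) = (A + N) - 3 = -3 + A + N)
c = -1/6 (c = 1/(3*(0 - 2)) = (1/3)/(-2) = (1/3)*(-1/2) = -1/6 ≈ -0.16667)
Z(v, x) = 13/2 - v/2 (Z(v, x) = (5 - (-3 - 5 + v))/2 = (5 - (-8 + v))/2 = (5 + (8 - v))/2 = (13 - v)/2 = 13/2 - v/2)
Z(4, m(c, 4)) + 34*(-14) = (13/2 - 1/2*4) + 34*(-14) = (13/2 - 2) - 476 = 9/2 - 476 = -943/2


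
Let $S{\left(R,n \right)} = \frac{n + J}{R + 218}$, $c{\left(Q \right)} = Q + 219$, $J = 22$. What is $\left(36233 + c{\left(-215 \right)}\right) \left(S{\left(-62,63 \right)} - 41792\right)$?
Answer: $- \frac{78748641893}{52} \approx -1.5144 \cdot 10^{9}$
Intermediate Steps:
$c{\left(Q \right)} = 219 + Q$
$S{\left(R,n \right)} = \frac{22 + n}{218 + R}$ ($S{\left(R,n \right)} = \frac{n + 22}{R + 218} = \frac{22 + n}{218 + R}$)
$\left(36233 + c{\left(-215 \right)}\right) \left(S{\left(-62,63 \right)} - 41792\right) = \left(36233 + \left(219 - 215\right)\right) \left(\frac{22 + 63}{218 - 62} - 41792\right) = \left(36233 + 4\right) \left(\frac{1}{156} \cdot 85 - 41792\right) = 36237 \left(\frac{1}{156} \cdot 85 - 41792\right) = 36237 \left(\frac{85}{156} - 41792\right) = 36237 \left(- \frac{6519467}{156}\right) = - \frac{78748641893}{52}$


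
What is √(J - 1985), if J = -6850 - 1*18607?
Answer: I*√27442 ≈ 165.66*I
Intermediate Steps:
J = -25457 (J = -6850 - 18607 = -25457)
√(J - 1985) = √(-25457 - 1985) = √(-27442) = I*√27442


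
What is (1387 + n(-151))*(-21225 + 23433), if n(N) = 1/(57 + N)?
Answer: 143936208/47 ≈ 3.0625e+6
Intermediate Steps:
(1387 + n(-151))*(-21225 + 23433) = (1387 + 1/(57 - 151))*(-21225 + 23433) = (1387 + 1/(-94))*2208 = (1387 - 1/94)*2208 = (130377/94)*2208 = 143936208/47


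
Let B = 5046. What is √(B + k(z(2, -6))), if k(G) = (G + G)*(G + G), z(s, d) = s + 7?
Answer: √5370 ≈ 73.280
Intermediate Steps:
z(s, d) = 7 + s
k(G) = 4*G² (k(G) = (2*G)*(2*G) = 4*G²)
√(B + k(z(2, -6))) = √(5046 + 4*(7 + 2)²) = √(5046 + 4*9²) = √(5046 + 4*81) = √(5046 + 324) = √5370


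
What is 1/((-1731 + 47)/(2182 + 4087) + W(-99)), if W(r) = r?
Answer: -6269/622315 ≈ -0.010074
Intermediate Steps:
1/((-1731 + 47)/(2182 + 4087) + W(-99)) = 1/((-1731 + 47)/(2182 + 4087) - 99) = 1/(-1684/6269 - 99) = 1/(-622315/6269) = -6269/622315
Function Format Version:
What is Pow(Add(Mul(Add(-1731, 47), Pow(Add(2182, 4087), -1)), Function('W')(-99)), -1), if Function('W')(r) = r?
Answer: Rational(-6269, 622315) ≈ -0.010074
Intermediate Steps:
Pow(Add(Mul(Add(-1731, 47), Pow(Add(2182, 4087), -1)), Function('W')(-99)), -1) = Pow(Add(Mul(Add(-1731, 47), Pow(Add(2182, 4087), -1)), -99), -1) = Pow(Add(Mul(-1684, Pow(6269, -1)), -99), -1) = Pow(Add(Mul(-1684, Rational(1, 6269)), -99), -1) = Pow(Add(Rational(-1684, 6269), -99), -1) = Pow(Rational(-622315, 6269), -1) = Rational(-6269, 622315)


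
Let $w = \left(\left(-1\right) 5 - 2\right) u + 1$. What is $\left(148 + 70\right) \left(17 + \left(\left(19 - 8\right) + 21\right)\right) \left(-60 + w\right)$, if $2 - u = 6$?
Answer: $-331142$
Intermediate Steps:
$u = -4$ ($u = 2 - 6 = -4$)
$w = 29$ ($w = \left(\left(-1\right) 5 - 2\right) \left(-4\right) + 1 = \left(-5 - 2\right) \left(-4\right) + 1 = \left(-7\right) \left(-4\right) + 1 = 28 + 1 = 29$)
$\left(148 + 70\right) \left(17 + \left(\left(19 - 8\right) + 21\right)\right) \left(-60 + w\right) = \left(148 + 70\right) \left(17 + \left(\left(19 - 8\right) + 21\right)\right) \left(-60 + 29\right) = 218 \left(17 + \left(11 + 21\right)\right) \left(-31\right) = 218 \left(17 + 32\right) \left(-31\right) = 218 \cdot 49 \left(-31\right) = 218 \left(-1519\right) = -331142$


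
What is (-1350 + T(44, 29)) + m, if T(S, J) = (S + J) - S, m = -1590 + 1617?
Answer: -1294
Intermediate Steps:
m = 27
T(S, J) = J (T(S, J) = (J + S) - S = J)
(-1350 + T(44, 29)) + m = (-1350 + 29) + 27 = -1321 + 27 = -1294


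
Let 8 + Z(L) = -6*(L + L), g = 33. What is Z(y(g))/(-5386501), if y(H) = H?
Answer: 404/5386501 ≈ 7.5002e-5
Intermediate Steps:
Z(L) = -8 - 12*L (Z(L) = -8 - 6*(L + L) = -8 - 12*L)
Z(y(g))/(-5386501) = (-8 - 12*33)/(-5386501) = (-8 - 396)*(-1/5386501) = -404*(-1/5386501) = 404/5386501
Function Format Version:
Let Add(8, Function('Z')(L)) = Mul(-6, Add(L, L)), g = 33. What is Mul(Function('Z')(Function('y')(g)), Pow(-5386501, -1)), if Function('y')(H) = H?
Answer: Rational(404, 5386501) ≈ 7.5002e-5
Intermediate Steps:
Function('Z')(L) = Add(-8, Mul(-12, L)) (Function('Z')(L) = Add(-8, Mul(-6, Add(L, L))) = Add(-8, Mul(-6, Mul(2, L))) = Add(-8, Mul(-12, L)))
Mul(Function('Z')(Function('y')(g)), Pow(-5386501, -1)) = Mul(Add(-8, Mul(-12, 33)), Pow(-5386501, -1)) = Mul(Add(-8, -396), Rational(-1, 5386501)) = Mul(-404, Rational(-1, 5386501)) = Rational(404, 5386501)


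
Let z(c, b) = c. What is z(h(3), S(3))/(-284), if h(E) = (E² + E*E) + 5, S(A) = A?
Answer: -23/284 ≈ -0.080986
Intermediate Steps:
h(E) = 5 + 2*E² (h(E) = (E² + E²) + 5 = 2*E² + 5 = 5 + 2*E²)
z(h(3), S(3))/(-284) = (5 + 2*3²)/(-284) = -(5 + 2*9)/284 = -(5 + 18)/284 = -1/284*23 = -23/284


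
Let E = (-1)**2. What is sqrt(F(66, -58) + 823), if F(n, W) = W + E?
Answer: sqrt(766) ≈ 27.677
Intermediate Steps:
E = 1
F(n, W) = 1 + W (F(n, W) = W + 1 = 1 + W)
sqrt(F(66, -58) + 823) = sqrt((1 - 58) + 823) = sqrt(-57 + 823) = sqrt(766)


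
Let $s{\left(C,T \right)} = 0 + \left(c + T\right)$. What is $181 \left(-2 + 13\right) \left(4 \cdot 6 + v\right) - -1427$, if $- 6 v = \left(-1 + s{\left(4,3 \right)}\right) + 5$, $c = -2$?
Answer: $\frac{285311}{6} \approx 47552.0$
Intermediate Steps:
$s{\left(C,T \right)} = -2 + T$ ($s{\left(C,T \right)} = 0 + \left(-2 + T\right) = -2 + T$)
$v = - \frac{5}{6}$ ($v = - \frac{\left(-1 + \left(-2 + 3\right)\right) + 5}{6} = - \frac{\left(-1 + 1\right) + 5}{6} = - \frac{0 + 5}{6} = \left(- \frac{1}{6}\right) 5 = - \frac{5}{6} \approx -0.83333$)
$181 \left(-2 + 13\right) \left(4 \cdot 6 + v\right) - -1427 = 181 \left(-2 + 13\right) \left(4 \cdot 6 - \frac{5}{6}\right) - -1427 = 181 \cdot 11 \left(24 - \frac{5}{6}\right) + 1427 = 181 \cdot 11 \cdot \frac{139}{6} + 1427 = 181 \cdot \frac{1529}{6} + 1427 = \frac{276749}{6} + 1427 = \frac{285311}{6}$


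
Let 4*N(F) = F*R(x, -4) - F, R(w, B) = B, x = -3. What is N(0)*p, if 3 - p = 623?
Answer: 0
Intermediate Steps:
p = -620 (p = 3 - 1*623 = 3 - 623 = -620)
N(F) = -5*F/4 (N(F) = (F*(-4) - F)/4 = (-4*F - F)/4 = (-5*F)/4 = -5*F/4)
N(0)*p = -5/4*0*(-620) = 0*(-620) = 0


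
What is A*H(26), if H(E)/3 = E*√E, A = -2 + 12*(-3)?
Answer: -2964*√26 ≈ -15114.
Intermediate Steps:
A = -38 (A = -2 - 36 = -38)
H(E) = 3*E^(3/2) (H(E) = 3*(E*√E) = 3*E^(3/2))
A*H(26) = -114*26^(3/2) = -114*26*√26 = -2964*√26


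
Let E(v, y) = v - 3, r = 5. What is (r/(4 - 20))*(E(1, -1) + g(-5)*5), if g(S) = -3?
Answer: 85/16 ≈ 5.3125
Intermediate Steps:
E(v, y) = -3 + v
(r/(4 - 20))*(E(1, -1) + g(-5)*5) = (5/(4 - 20))*((-3 + 1) - 3*5) = (5/(-16))*(-2 - 15) = (5*(-1/16))*(-17) = -5/16*(-17) = 85/16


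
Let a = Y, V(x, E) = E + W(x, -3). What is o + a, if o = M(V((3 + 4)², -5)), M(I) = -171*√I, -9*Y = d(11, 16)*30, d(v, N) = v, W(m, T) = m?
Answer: -110/3 - 342*√11 ≈ -1171.0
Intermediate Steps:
V(x, E) = E + x
Y = -110/3 (Y = -11*30/9 = -⅑*330 = -110/3 ≈ -36.667)
a = -110/3 ≈ -36.667
o = -342*√11 (o = -171*√(-5 + (3 + 4)²) = -171*√(-5 + 7²) = -171*√(-5 + 49) = -342*√11 ≈ -1134.3)
o + a = -342*√11 - 110/3 = -110/3 - 342*√11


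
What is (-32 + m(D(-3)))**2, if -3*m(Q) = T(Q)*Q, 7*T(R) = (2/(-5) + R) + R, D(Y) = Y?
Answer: 1327104/1225 ≈ 1083.3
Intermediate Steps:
T(R) = -2/35 + 2*R/7 (T(R) = ((2/(-5) + R) + R)/7 = ((2*(-1/5) + R) + R)/7 = ((-2/5 + R) + R)/7 = (-2/5 + 2*R)/7 = -2/35 + 2*R/7)
m(Q) = -Q*(-2/35 + 2*Q/7)/3 (m(Q) = -(-2/35 + 2*Q/7)*Q/3 = -Q*(-2/35 + 2*Q/7)/3)
(-32 + m(D(-3)))**2 = (-32 + (2/105)*(-3)*(1 - 5*(-3)))**2 = (-32 + (2/105)*(-3)*(1 + 15))**2 = (-32 + (2/105)*(-3)*16)**2 = (-32 - 32/35)**2 = (-1152/35)**2 = 1327104/1225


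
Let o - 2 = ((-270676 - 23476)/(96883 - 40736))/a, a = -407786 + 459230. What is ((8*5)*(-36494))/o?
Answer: -263525570560980/361034899 ≈ -7.2992e+5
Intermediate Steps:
a = 51444
o = 1444139596/722106567 (o = 2 + ((-270676 - 23476)/(96883 - 40736))/51444 = 2 - 294152/56147*(1/51444) = 2 - 294152*1/56147*(1/51444) = 2 - 294152/56147*1/51444 = 2 - 73538/722106567 = 1444139596/722106567 ≈ 1.9999)
((8*5)*(-36494))/o = ((8*5)*(-36494))/(1444139596/722106567) = (40*(-36494))*(722106567/1444139596) = -1459760*722106567/1444139596 = -263525570560980/361034899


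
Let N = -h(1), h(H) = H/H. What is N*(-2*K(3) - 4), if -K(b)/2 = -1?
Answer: 8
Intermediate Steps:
K(b) = 2 (K(b) = -2*(-1) = 2)
h(H) = 1
N = -1 (N = -1*1 = -1)
N*(-2*K(3) - 4) = -(-2*2 - 4) = -(-4 - 4) = -1*(-8) = 8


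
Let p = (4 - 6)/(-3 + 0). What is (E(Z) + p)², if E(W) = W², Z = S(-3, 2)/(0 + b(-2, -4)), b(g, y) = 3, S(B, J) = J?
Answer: 100/81 ≈ 1.2346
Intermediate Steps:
Z = ⅔ (Z = 2/(0 + 3) = 2/3 = (⅓)*2 = ⅔ ≈ 0.66667)
p = ⅔ (p = -2/(-3) = -2*(-⅓) = ⅔ ≈ 0.66667)
(E(Z) + p)² = ((⅔)² + ⅔)² = (4/9 + ⅔)² = (10/9)² = 100/81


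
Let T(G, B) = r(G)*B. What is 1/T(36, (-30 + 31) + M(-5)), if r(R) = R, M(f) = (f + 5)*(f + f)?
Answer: 1/36 ≈ 0.027778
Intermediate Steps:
M(f) = 2*f*(5 + f) (M(f) = (5 + f)*(2*f) = 2*f*(5 + f))
T(G, B) = B*G (T(G, B) = G*B = B*G)
1/T(36, (-30 + 31) + M(-5)) = 1/(((-30 + 31) + 2*(-5)*(5 - 5))*36) = 1/((1 + 2*(-5)*0)*36) = 1/((1 + 0)*36) = 1/(1*36) = 1/36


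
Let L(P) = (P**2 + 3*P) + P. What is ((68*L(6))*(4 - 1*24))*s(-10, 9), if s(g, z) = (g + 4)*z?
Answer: 4406400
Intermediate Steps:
s(g, z) = z*(4 + g) (s(g, z) = (4 + g)*z = z*(4 + g))
L(P) = P**2 + 4*P
((68*L(6))*(4 - 1*24))*s(-10, 9) = ((68*(6*(4 + 6)))*(4 - 1*24))*(9*(4 - 10)) = ((68*(6*10))*(4 - 24))*(9*(-6)) = ((68*60)*(-20))*(-54) = (4080*(-20))*(-54) = -81600*(-54) = 4406400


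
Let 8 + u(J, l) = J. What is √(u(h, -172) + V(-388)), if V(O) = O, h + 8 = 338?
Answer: I*√66 ≈ 8.124*I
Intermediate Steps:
h = 330 (h = -8 + 338 = 330)
u(J, l) = -8 + J
√(u(h, -172) + V(-388)) = √((-8 + 330) - 388) = √(322 - 388) = √(-66) = I*√66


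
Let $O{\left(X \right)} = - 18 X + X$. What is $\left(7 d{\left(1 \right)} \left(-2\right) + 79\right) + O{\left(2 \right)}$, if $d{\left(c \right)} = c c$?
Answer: $31$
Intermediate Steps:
$d{\left(c \right)} = c^{2}$
$O{\left(X \right)} = - 17 X$
$\left(7 d{\left(1 \right)} \left(-2\right) + 79\right) + O{\left(2 \right)} = \left(7 \cdot 1^{2} \left(-2\right) + 79\right) - 34 = \left(7 \cdot 1 \left(-2\right) + 79\right) - 34 = \left(7 \left(-2\right) + 79\right) - 34 = \left(-14 + 79\right) - 34 = 65 - 34 = 31$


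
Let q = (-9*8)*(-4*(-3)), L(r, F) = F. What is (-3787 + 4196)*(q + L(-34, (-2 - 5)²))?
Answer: -333335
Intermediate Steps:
q = -864 (q = -72*12 = -864)
(-3787 + 4196)*(q + L(-34, (-2 - 5)²)) = (-3787 + 4196)*(-864 + (-2 - 5)²) = 409*(-864 + (-7)²) = 409*(-864 + 49) = 409*(-815) = -333335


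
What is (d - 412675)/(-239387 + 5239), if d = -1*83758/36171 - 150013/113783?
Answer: 424609678143878/240917505101541 ≈ 1.7625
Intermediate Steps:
d = -14956356737/4115644893 (d = -83758*1/36171 - 150013*1/113783 = -83758/36171 - 150013/113783 = -14956356737/4115644893 ≈ -3.6340)
(d - 412675)/(-239387 + 5239) = (-14956356737/4115644893 - 412675)/(-239387 + 5239) = -1698438712575512/4115644893/(-234148) = -1698438712575512/4115644893*(-1/234148) = 424609678143878/240917505101541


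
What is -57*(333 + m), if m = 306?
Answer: -36423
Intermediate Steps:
-57*(333 + m) = -57*(333 + 306) = -57*639 = -36423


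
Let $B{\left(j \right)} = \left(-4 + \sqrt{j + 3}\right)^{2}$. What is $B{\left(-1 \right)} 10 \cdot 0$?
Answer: $0$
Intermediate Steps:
$B{\left(j \right)} = \left(-4 + \sqrt{3 + j}\right)^{2}$
$B{\left(-1 \right)} 10 \cdot 0 = \left(-4 + \sqrt{3 - 1}\right)^{2} \cdot 10 \cdot 0 = \left(-4 + \sqrt{2}\right)^{2} \cdot 10 \cdot 0 = 10 \left(-4 + \sqrt{2}\right)^{2} \cdot 0 = 0$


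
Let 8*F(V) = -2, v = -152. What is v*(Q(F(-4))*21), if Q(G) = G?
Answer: 798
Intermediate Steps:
F(V) = -¼ (F(V) = (⅛)*(-2) = -¼)
v*(Q(F(-4))*21) = -(-38)*21 = -152*(-21/4) = 798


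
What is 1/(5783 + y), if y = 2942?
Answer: 1/8725 ≈ 0.00011461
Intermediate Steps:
1/(5783 + y) = 1/(5783 + 2942) = 1/8725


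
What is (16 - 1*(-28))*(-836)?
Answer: -36784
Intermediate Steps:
(16 - 1*(-28))*(-836) = (16 + 28)*(-836) = 44*(-836) = -36784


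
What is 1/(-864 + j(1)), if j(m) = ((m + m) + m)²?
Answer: -1/855 ≈ -0.0011696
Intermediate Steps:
j(m) = 9*m² (j(m) = (2*m + m)² = (3*m)² = 9*m²)
1/(-864 + j(1)) = 1/(-864 + 9*1²) = 1/(-864 + 9*1) = 1/(-864 + 9) = 1/(-855) = -1/855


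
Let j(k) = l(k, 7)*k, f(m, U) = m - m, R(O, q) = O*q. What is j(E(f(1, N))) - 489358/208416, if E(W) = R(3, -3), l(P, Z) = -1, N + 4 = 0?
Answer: 693193/104208 ≈ 6.6520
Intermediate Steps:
N = -4 (N = -4 + 0 = -4)
f(m, U) = 0
E(W) = -9 (E(W) = 3*(-3) = -9)
j(k) = -k
j(E(f(1, N))) - 489358/208416 = -1*(-9) - 489358/208416 = 9 - 489358*1/208416 = 9 - 244679/104208 = 693193/104208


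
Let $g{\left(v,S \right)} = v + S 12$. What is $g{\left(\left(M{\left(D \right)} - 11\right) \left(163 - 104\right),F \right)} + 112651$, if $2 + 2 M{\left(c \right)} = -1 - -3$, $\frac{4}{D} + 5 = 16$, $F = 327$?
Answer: $115926$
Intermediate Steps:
$D = \frac{4}{11}$ ($D = \frac{4}{-5 + 16} = \frac{4}{11} \approx 0.36364$)
$M{\left(c \right)} = 0$ ($M{\left(c \right)} = -1 + \frac{-1 - -3}{2} = -1 + \frac{-1 + 3}{2} = -1 + \frac{1}{2} \cdot 2 = -1 + 1 = 0$)
$g{\left(v,S \right)} = v + 12 S$
$g{\left(\left(M{\left(D \right)} - 11\right) \left(163 - 104\right),F \right)} + 112651 = \left(\left(0 - 11\right) \left(163 - 104\right) + 12 \cdot 327\right) + 112651 = \left(\left(-11\right) 59 + 3924\right) + 112651 = \left(-649 + 3924\right) + 112651 = 3275 + 112651 = 115926$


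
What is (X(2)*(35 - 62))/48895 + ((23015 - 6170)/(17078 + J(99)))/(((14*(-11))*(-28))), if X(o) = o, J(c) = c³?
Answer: -2975131473/2703556711240 ≈ -0.0011005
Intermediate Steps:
(X(2)*(35 - 62))/48895 + ((23015 - 6170)/(17078 + J(99)))/(((14*(-11))*(-28))) = (2*(35 - 62))/48895 + ((23015 - 6170)/(17078 + 99³))/(((14*(-11))*(-28))) = (2*(-27))*(1/48895) + (16845/(17078 + 970299))/((-154*(-28))) = -54*1/48895 + (16845/987377)/4312 = -54/48895 + (16845*(1/987377))*(1/4312) = -54/48895 + (16845/987377)*(1/4312) = -54/48895 + 16845/4257569624 = -2975131473/2703556711240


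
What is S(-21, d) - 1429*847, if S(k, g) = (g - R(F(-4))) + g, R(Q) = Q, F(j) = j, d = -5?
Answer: -1210369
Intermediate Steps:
S(k, g) = 4 + 2*g (S(k, g) = (g - 1*(-4)) + g = (g + 4) + g = (4 + g) + g = 4 + 2*g)
S(-21, d) - 1429*847 = (4 + 2*(-5)) - 1429*847 = (4 - 10) - 1210363 = -6 - 1210363 = -1210369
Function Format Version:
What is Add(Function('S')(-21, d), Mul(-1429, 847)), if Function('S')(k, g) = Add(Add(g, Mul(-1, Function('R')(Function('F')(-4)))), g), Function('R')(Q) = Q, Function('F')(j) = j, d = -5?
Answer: -1210369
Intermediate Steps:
Function('S')(k, g) = Add(4, Mul(2, g)) (Function('S')(k, g) = Add(Add(g, Mul(-1, -4)), g) = Add(Add(g, 4), g) = Add(Add(4, g), g) = Add(4, Mul(2, g)))
Add(Function('S')(-21, d), Mul(-1429, 847)) = Add(Add(4, Mul(2, -5)), Mul(-1429, 847)) = Add(Add(4, -10), -1210363) = Add(-6, -1210363) = -1210369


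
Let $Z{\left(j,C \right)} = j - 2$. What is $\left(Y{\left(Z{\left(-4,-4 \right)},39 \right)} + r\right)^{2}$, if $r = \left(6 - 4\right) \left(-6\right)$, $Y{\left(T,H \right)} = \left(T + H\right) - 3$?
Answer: $324$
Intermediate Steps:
$Z{\left(j,C \right)} = -2 + j$ ($Z{\left(j,C \right)} = j - 2 = -2 + j$)
$Y{\left(T,H \right)} = -3 + H + T$ ($Y{\left(T,H \right)} = \left(H + T\right) - 3 = -3 + H + T$)
$r = -12$ ($r = 2 \left(-6\right) = -12$)
$\left(Y{\left(Z{\left(-4,-4 \right)},39 \right)} + r\right)^{2} = \left(\left(-3 + 39 - 6\right) - 12\right)^{2} = \left(30 - 12\right)^{2} = 18^{2} = 324$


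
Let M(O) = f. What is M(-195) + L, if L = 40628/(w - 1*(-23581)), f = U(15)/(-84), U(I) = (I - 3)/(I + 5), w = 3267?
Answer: 353817/234920 ≈ 1.5061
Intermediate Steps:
U(I) = (-3 + I)/(5 + I)
f = -1/140 (f = ((-3 + 15)/(5 + 15))/(-84) = (12/20)*(-1/84) = ((1/20)*12)*(-1/84) = (⅗)*(-1/84) = -1/140 ≈ -0.0071429)
M(O) = -1/140
L = 10157/6712 (L = 40628/(3267 - 1*(-23581)) = 40628/(3267 + 23581) = 40628/26848 = 40628*(1/26848) = 10157/6712 ≈ 1.5133)
M(-195) + L = -1/140 + 10157/6712 = 353817/234920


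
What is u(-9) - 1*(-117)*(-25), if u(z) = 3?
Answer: -2922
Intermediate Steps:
u(-9) - 1*(-117)*(-25) = 3 - 1*(-117)*(-25) = 3 + 117*(-25) = 3 - 2925 = -2922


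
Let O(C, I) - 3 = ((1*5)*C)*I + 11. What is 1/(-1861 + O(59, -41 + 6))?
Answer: -1/12172 ≈ -8.2156e-5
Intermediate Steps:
O(C, I) = 14 + 5*C*I (O(C, I) = 3 + (((1*5)*C)*I + 11) = 3 + ((5*C)*I + 11) = 3 + (5*C*I + 11) = 3 + (11 + 5*C*I) = 14 + 5*C*I)
1/(-1861 + O(59, -41 + 6)) = 1/(-1861 + (14 + 5*59*(-41 + 6))) = 1/(-1861 + (14 + 5*59*(-35))) = 1/(-1861 + (14 - 10325)) = 1/(-1861 - 10311) = 1/(-12172) = -1/12172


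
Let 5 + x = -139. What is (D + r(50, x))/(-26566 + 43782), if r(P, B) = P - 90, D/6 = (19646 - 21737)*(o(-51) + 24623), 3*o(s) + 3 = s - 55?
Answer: -38558045/2152 ≈ -17917.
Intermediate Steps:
o(s) = -58/3 + s/3 (o(s) = -1 + (s - 55)/3 = -1 + (-55 + s)/3 = -1 + (-55/3 + s/3) = -58/3 + s/3)
x = -144 (x = -5 - 139 = -144)
D = -308464320 (D = 6*((19646 - 21737)*((-58/3 + (⅓)*(-51)) + 24623)) = 6*(-2091*((-58/3 - 17) + 24623)) = 6*(-2091*(-109/3 + 24623)) = 6*(-2091*73760/3) = 6*(-51410720) = -308464320)
r(P, B) = -90 + P
(D + r(50, x))/(-26566 + 43782) = (-308464320 + (-90 + 50))/(-26566 + 43782) = (-308464320 - 40)/17216 = -308464360*1/17216 = -38558045/2152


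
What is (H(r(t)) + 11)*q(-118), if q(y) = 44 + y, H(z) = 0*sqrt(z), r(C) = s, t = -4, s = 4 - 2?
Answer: -814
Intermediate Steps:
s = 2
r(C) = 2
H(z) = 0
(H(r(t)) + 11)*q(-118) = (0 + 11)*(44 - 118) = 11*(-74) = -814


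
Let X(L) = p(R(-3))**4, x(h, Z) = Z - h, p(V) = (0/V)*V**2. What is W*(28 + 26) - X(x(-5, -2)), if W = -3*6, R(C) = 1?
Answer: -972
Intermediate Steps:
p(V) = 0 (p(V) = 0*V**2 = 0)
W = -18
X(L) = 0 (X(L) = 0**4 = 0)
W*(28 + 26) - X(x(-5, -2)) = -18*(28 + 26) - 1*0 = -18*54 + 0 = -972 + 0 = -972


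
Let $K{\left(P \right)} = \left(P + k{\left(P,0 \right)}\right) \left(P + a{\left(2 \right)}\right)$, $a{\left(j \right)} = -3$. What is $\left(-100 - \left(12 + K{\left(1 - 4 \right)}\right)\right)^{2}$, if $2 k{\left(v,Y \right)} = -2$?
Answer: $18496$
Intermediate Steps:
$k{\left(v,Y \right)} = -1$ ($k{\left(v,Y \right)} = \frac{1}{2} \left(-2\right) = -1$)
$K{\left(P \right)} = \left(-1 + P\right) \left(-3 + P\right)$ ($K{\left(P \right)} = \left(P - 1\right) \left(P - 3\right) = \left(-1 + P\right) \left(-3 + P\right)$)
$\left(-100 - \left(12 + K{\left(1 - 4 \right)}\right)\right)^{2} = \left(-100 - \left(15 + \left(1 - 4\right)^{2} - 4 \left(1 - 4\right)\right)\right)^{2} = \left(-100 - \left(24 + 12\right)\right)^{2} = \left(-100 - 36\right)^{2} = \left(-136\right)^{2} = 18496$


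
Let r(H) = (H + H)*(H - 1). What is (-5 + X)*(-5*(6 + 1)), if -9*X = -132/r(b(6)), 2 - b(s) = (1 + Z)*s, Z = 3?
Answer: 12040/69 ≈ 174.49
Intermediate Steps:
b(s) = 2 - 4*s (b(s) = 2 - (1 + 3)*s = 2 - 4*s)
r(H) = 2*H*(-1 + H) (r(H) = (2*H)*(-1 + H) = 2*H*(-1 + H))
X = 1/69 (X = -(-44)/(3*(2*(2 - 4*6)*(-1 + (2 - 4*6)))) = -(-44)/(3*(2*(2 - 24)*(-1 + (2 - 24)))) = -(-44)/(3*(2*(-22)*(-1 - 22))) = -(-44)/(3*(2*(-22)*(-23))) = -(-44)/(3*1012) = -⅑*(-3/23) = 1/69 ≈ 0.014493)
(-5 + X)*(-5*(6 + 1)) = (-5 + 1/69)*(-5*(6 + 1)) = -(-1720)*7/69 = -344/69*(-35) = 12040/69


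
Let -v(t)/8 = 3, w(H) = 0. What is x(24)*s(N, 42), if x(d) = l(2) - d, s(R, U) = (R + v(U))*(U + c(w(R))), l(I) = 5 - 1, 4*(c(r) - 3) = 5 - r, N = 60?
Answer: -33300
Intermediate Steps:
v(t) = -24 (v(t) = -8*3 = -24)
c(r) = 17/4 - r/4 (c(r) = 3 + (5 - r)/4 = 3 + (5/4 - r/4) = 17/4 - r/4)
l(I) = 4
s(R, U) = (-24 + R)*(17/4 + U) (s(R, U) = (R - 24)*(U + (17/4 - ¼*0)) = (-24 + R)*(U + (17/4 + 0)) = (-24 + R)*(U + 17/4) = (-24 + R)*(17/4 + U))
x(d) = 4 - d
x(24)*s(N, 42) = (4 - 1*24)*(-102 - 24*42 + (17/4)*60 + 60*42) = (4 - 24)*(-102 - 1008 + 255 + 2520) = -20*1665 = -33300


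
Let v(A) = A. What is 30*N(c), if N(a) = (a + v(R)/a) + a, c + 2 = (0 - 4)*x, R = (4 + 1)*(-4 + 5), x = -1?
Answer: 195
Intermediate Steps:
R = 5 (R = 5*1 = 5)
c = 2 (c = -2 + (0 - 4)*(-1) = -2 - 4*(-1) = -2 + 4 = 2)
N(a) = 2*a + 5/a (N(a) = (a + 5/a) + a = 2*a + 5/a)
30*N(c) = 30*(2*2 + 5/2) = 30*(4 + 5*(1/2)) = 30*(4 + 5/2) = 30*(13/2) = 195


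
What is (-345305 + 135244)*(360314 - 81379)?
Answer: -58593365035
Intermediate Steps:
(-345305 + 135244)*(360314 - 81379) = -210061*278935 = -58593365035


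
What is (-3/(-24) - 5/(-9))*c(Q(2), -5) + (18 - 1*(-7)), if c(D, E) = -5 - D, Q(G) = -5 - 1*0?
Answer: 25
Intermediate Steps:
Q(G) = -5 (Q(G) = -5 + 0 = -5)
(-3/(-24) - 5/(-9))*c(Q(2), -5) + (18 - 1*(-7)) = (-3/(-24) - 5/(-9))*(-5 - 1*(-5)) + (18 - 1*(-7)) = (-3*(-1/24) - 5*(-⅑))*(-5 + 5) + (18 + 7) = (⅛ + 5/9)*0 + 25 = (49/72)*0 + 25 = 0 + 25 = 25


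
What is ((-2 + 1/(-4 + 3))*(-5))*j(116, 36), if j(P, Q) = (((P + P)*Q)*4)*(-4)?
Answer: -2004480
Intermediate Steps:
j(P, Q) = -32*P*Q (j(P, Q) = (((2*P)*Q)*4)*(-4) = ((2*P*Q)*4)*(-4) = (8*P*Q)*(-4) = -32*P*Q)
((-2 + 1/(-4 + 3))*(-5))*j(116, 36) = ((-2 + 1/(-4 + 3))*(-5))*(-32*116*36) = ((-2 + 1/(-1))*(-5))*(-133632) = ((-2 - 1)*(-5))*(-133632) = -3*(-5)*(-133632) = 15*(-133632) = -2004480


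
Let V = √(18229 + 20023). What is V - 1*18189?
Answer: -18189 + 2*√9563 ≈ -17993.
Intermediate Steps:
V = 2*√9563 (V = √38252 = 2*√9563 ≈ 195.58)
V - 1*18189 = 2*√9563 - 1*18189 = 2*√9563 - 18189 = -18189 + 2*√9563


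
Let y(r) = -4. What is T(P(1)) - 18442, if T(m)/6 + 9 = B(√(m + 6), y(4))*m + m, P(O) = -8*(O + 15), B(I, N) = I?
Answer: -19264 - 768*I*√122 ≈ -19264.0 - 8482.8*I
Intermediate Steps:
P(O) = -120 - 8*O (P(O) = -8*(15 + O) = -120 - 8*O)
T(m) = -54 + 6*m + 6*m*√(6 + m) (T(m) = -54 + 6*(√(m + 6)*m + m) = -54 + 6*(√(6 + m)*m + m) = -54 + 6*(m*√(6 + m) + m) = -54 + 6*(m + m*√(6 + m)) = -54 + (6*m + 6*m*√(6 + m)) = -54 + 6*m + 6*m*√(6 + m))
T(P(1)) - 18442 = (-54 + 6*(-120 - 8*1) + 6*(-120 - 8*1)*√(6 + (-120 - 8*1))) - 18442 = (-54 + 6*(-120 - 8) + 6*(-120 - 8)*√(6 + (-120 - 8))) - 18442 = (-54 + 6*(-128) + 6*(-128)*√(6 - 128)) - 18442 = (-54 - 768 + 6*(-128)*√(-122)) - 18442 = (-54 - 768 + 6*(-128)*(I*√122)) - 18442 = (-54 - 768 - 768*I*√122) - 18442 = (-822 - 768*I*√122) - 18442 = -19264 - 768*I*√122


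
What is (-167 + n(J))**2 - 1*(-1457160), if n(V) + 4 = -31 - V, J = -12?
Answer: 1493260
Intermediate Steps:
n(V) = -35 - V (n(V) = -4 + (-31 - V) = -35 - V)
(-167 + n(J))**2 - 1*(-1457160) = (-167 + (-35 - 1*(-12)))**2 - 1*(-1457160) = (-167 + (-35 + 12))**2 + 1457160 = (-167 - 23)**2 + 1457160 = (-190)**2 + 1457160 = 36100 + 1457160 = 1493260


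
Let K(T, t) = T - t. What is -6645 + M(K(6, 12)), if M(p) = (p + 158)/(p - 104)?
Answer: -365551/55 ≈ -6646.4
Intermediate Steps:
M(p) = (158 + p)/(-104 + p)
-6645 + M(K(6, 12)) = -6645 + (158 + (6 - 1*12))/(-104 + (6 - 1*12)) = -6645 + (158 + (6 - 12))/(-104 + (6 - 12)) = -6645 + (158 - 6)/(-104 - 6) = -6645 + 152/(-110) = -6645 - 1/110*152 = -6645 - 76/55 = -365551/55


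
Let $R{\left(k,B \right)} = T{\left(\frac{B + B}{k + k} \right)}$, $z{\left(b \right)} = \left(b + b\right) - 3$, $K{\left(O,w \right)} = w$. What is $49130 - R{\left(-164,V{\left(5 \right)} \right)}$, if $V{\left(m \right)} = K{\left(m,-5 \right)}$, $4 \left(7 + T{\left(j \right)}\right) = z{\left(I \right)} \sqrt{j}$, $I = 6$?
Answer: $49137 - \frac{9 \sqrt{205}}{328} \approx 49137.0$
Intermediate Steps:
$z{\left(b \right)} = -3 + 2 b$ ($z{\left(b \right)} = 2 b - 3 = -3 + 2 b$)
$T{\left(j \right)} = -7 + \frac{9 \sqrt{j}}{4}$ ($T{\left(j \right)} = -7 + \frac{\left(-3 + 2 \cdot 6\right) \sqrt{j}}{4} = -7 + \frac{\left(-3 + 12\right) \sqrt{j}}{4} = -7 + \frac{9 \sqrt{j}}{4}$)
$V{\left(m \right)} = -5$
$R{\left(k,B \right)} = -7 + \frac{9 \sqrt{\frac{B}{k}}}{4}$ ($R{\left(k,B \right)} = -7 + \frac{9 \sqrt{\frac{B + B}{k + k}}}{4} = -7 + \frac{9 \sqrt{\frac{2 B}{2 k}}}{4} = -7 + \frac{9 \sqrt{2 B \frac{1}{2 k}}}{4} = -7 + \frac{9 \sqrt{\frac{B}{k}}}{4}$)
$49130 - R{\left(-164,V{\left(5 \right)} \right)} = 49130 - \left(-7 + \frac{9 \sqrt{- \frac{5}{-164}}}{4}\right) = 49130 - \left(-7 + \frac{9 \sqrt{\left(-5\right) \left(- \frac{1}{164}\right)}}{4}\right) = 49130 - \left(-7 + \frac{9 \sqrt{\frac{5}{164}}}{4}\right) = 49130 - \left(-7 + \frac{9 \frac{\sqrt{205}}{82}}{4}\right) = 49130 - \left(-7 + \frac{9 \sqrt{205}}{328}\right) = 49130 + \left(7 - \frac{9 \sqrt{205}}{328}\right) = 49137 - \frac{9 \sqrt{205}}{328}$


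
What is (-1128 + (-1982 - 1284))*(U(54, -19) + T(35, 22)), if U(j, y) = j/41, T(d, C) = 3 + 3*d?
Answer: -19693908/41 ≈ -4.8034e+5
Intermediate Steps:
U(j, y) = j/41 (U(j, y) = j*(1/41) = j/41)
(-1128 + (-1982 - 1284))*(U(54, -19) + T(35, 22)) = (-1128 + (-1982 - 1284))*((1/41)*54 + (3 + 3*35)) = (-1128 - 3266)*(54/41 + (3 + 105)) = -4394*(54/41 + 108) = -4394*4482/41 = -19693908/41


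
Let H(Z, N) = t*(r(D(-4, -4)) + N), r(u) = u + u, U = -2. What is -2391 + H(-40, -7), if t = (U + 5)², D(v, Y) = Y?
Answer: -2526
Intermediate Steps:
r(u) = 2*u
t = 9 (t = (-2 + 5)² = 3² = 9)
H(Z, N) = -72 + 9*N (H(Z, N) = 9*(2*(-4) + N) = 9*(-8 + N) = -72 + 9*N)
-2391 + H(-40, -7) = -2391 + (-72 + 9*(-7)) = -2391 + (-72 - 63) = -2391 - 135 = -2526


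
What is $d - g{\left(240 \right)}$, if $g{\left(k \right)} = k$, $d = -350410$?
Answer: $-350650$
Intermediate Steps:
$d - g{\left(240 \right)} = -350410 - 240 = -350650$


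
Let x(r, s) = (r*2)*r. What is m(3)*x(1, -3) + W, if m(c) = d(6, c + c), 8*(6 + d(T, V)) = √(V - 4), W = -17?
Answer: -29 + √2/4 ≈ -28.646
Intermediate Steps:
d(T, V) = -6 + √(-4 + V)/8 (d(T, V) = -6 + √(V - 4)/8 = -6 + √(-4 + V)/8)
x(r, s) = 2*r² (x(r, s) = (2*r)*r = 2*r²)
m(c) = -6 + √(-4 + 2*c)/8 (m(c) = -6 + √(-4 + (c + c))/8 = -6 + √(-4 + 2*c)/8)
m(3)*x(1, -3) + W = (-6 + √(-4 + 2*3)/8)*(2*1²) - 17 = (-6 + √(-4 + 6)/8)*(2*1) - 17 = (-6 + √2/8)*2 - 17 = (-12 + √2/4) - 17 = -29 + √2/4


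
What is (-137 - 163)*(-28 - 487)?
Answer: 154500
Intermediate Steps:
(-137 - 163)*(-28 - 487) = -300*(-515) = 154500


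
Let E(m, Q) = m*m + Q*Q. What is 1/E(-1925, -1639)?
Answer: 1/6391946 ≈ 1.5645e-7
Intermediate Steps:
E(m, Q) = Q² + m² (E(m, Q) = m² + Q² = Q² + m²)
1/E(-1925, -1639) = 1/((-1639)² + (-1925)²) = 1/(2686321 + 3705625) = 1/6391946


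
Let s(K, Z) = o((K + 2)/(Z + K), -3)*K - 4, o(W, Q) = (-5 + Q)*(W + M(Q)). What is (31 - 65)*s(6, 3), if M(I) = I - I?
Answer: 4760/3 ≈ 1586.7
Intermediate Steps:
M(I) = 0
o(W, Q) = W*(-5 + Q) (o(W, Q) = (-5 + Q)*(W + 0) = (-5 + Q)*W = W*(-5 + Q))
s(K, Z) = -4 - 8*K*(2 + K)/(K + Z) (s(K, Z) = (((K + 2)/(Z + K))*(-5 - 3))*K - 4 = (((2 + K)/(K + Z))*(-8))*K - 4 = (-8*(2 + K)/(K + Z))*K - 4 = -8*K*(2 + K)/(K + Z) - 4 = -4 - 8*K*(2 + K)/(K + Z))
(31 - 65)*s(6, 3) = (31 - 65)*(4*(-1*3 - 5*6 - 2*6**2)/(6 + 3)) = -136*(-3 - 30 - 2*36)/9 = -136*(-3 - 30 - 72)/9 = -136*(-105)/9 = -34*(-140/3) = 4760/3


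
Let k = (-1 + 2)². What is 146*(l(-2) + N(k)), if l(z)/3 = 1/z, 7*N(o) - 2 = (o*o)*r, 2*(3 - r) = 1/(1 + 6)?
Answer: -5694/49 ≈ -116.20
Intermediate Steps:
k = 1 (k = 1² = 1)
r = 41/14 (r = 3 - 1/(2*(1 + 6)) = 3 - ½/7 = 3 - ½*⅐ = 3 - 1/14 = 41/14 ≈ 2.9286)
N(o) = 2/7 + 41*o²/98 (N(o) = 2/7 + ((o*o)*(41/14))/7 = 2/7 + (o²*(41/14))/7 = 2/7 + (41*o²/14)/7 = 2/7 + 41*o²/98)
l(z) = 3/z
146*(l(-2) + N(k)) = 146*(3/(-2) + (2/7 + (41/98)*1²)) = 146*(3*(-½) + (2/7 + (41/98)*1)) = 146*(-3/2 + (2/7 + 41/98)) = 146*(-3/2 + 69/98) = 146*(-39/49) = -5694/49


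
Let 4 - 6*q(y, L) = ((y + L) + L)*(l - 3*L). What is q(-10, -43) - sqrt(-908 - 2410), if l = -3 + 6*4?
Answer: 7202/3 - I*sqrt(3318) ≈ 2400.7 - 57.602*I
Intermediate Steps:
l = 21 (l = -3 + 24 = 21)
q(y, L) = 2/3 - (21 - 3*L)*(y + 2*L)/6 (q(y, L) = 2/3 - ((y + L) + L)*(21 - 3*L)/6 = 2/3 - ((L + y) + L)*(21 - 3*L)/6 = 2/3 - (y + 2*L)*(21 - 3*L)/6 = 2/3 - (21 - 3*L)*(y + 2*L)/6)
q(-10, -43) - sqrt(-908 - 2410) = (2/3 + (-43)**2 - 7*(-43) - 7/2*(-10) + (1/2)*(-43)*(-10)) - sqrt(-908 - 2410) = (2/3 + 1849 + 301 + 35 + 215) - sqrt(-3318) = 7202/3 - I*sqrt(3318)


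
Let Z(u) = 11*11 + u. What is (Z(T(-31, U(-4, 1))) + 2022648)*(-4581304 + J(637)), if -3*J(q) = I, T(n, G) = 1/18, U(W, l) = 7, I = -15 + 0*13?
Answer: -166804377326057/18 ≈ -9.2669e+12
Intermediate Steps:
I = -15 (I = -15 + 0 = -15)
T(n, G) = 1/18
J(q) = 5 (J(q) = -⅓*(-15) = 5)
Z(u) = 121 + u
(Z(T(-31, U(-4, 1))) + 2022648)*(-4581304 + J(637)) = ((121 + 1/18) + 2022648)*(-4581304 + 5) = (2179/18 + 2022648)*(-4581299) = (36409843/18)*(-4581299) = -166804377326057/18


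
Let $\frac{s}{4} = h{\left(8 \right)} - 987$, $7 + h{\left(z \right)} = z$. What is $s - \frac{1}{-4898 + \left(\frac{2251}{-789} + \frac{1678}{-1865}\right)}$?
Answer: $- \frac{28447500963643}{7212855587} \approx -3944.0$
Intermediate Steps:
$h{\left(z \right)} = -7 + z$
$s = -3944$ ($s = 4 \left(\left(-7 + 8\right) - 987\right) = 4 \left(1 - 987\right) = 4 \left(-986\right) = -3944$)
$s - \frac{1}{-4898 + \left(\frac{2251}{-789} + \frac{1678}{-1865}\right)} = -3944 - \frac{1}{-4898 + \left(\frac{2251}{-789} + \frac{1678}{-1865}\right)} = -3944 - \frac{1}{-4898 + \left(2251 \left(- \frac{1}{789}\right) + 1678 \left(- \frac{1}{1865}\right)\right)} = -3944 - \frac{1}{-4898 - \frac{5522057}{1471485}} = -3944 - \frac{1}{- \frac{7212855587}{1471485}} = -3944 - - \frac{1471485}{7212855587} = -3944 + \frac{1471485}{7212855587} = - \frac{28447500963643}{7212855587}$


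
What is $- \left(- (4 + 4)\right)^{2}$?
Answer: $-64$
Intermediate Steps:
$- \left(- (4 + 4)\right)^{2} = - \left(\left(-1\right) 8\right)^{2} = - \left(-8\right)^{2} = \left(-1\right) 64 = -64$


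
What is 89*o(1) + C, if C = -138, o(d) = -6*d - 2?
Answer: -850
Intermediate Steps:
o(d) = -2 - 6*d
89*o(1) + C = 89*(-2 - 6*1) - 138 = 89*(-2 - 6) - 138 = 89*(-8) - 138 = -712 - 138 = -850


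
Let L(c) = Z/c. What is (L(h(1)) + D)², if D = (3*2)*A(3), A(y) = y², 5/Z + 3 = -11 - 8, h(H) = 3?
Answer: 12666481/4356 ≈ 2907.8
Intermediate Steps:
Z = -5/22 (Z = 5/(-3 + (-11 - 8)) = 5/(-3 - 19) = 5/(-22) = 5*(-1/22) = -5/22 ≈ -0.22727)
L(c) = -5/(22*c)
D = 54 (D = (3*2)*3² = 6*9 = 54)
(L(h(1)) + D)² = (-5/22/3 + 54)² = (-5/22*⅓ + 54)² = (-5/66 + 54)² = (3559/66)² = 12666481/4356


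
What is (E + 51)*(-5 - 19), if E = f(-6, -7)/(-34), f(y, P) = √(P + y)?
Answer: -1224 + 12*I*√13/17 ≈ -1224.0 + 2.5451*I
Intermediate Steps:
E = -I*√13/34 (E = √(-7 - 6)/(-34) = √(-13)*(-1/34) = (I*√13)*(-1/34) = -I*√13/34 ≈ -0.10605*I)
(E + 51)*(-5 - 19) = (-I*√13/34 + 51)*(-5 - 19) = (51 - I*√13/34)*(-24) = -1224 + 12*I*√13/17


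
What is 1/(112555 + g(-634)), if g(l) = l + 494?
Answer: 1/112415 ≈ 8.8956e-6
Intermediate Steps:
g(l) = 494 + l
1/(112555 + g(-634)) = 1/(112555 + (494 - 634)) = 1/(112555 - 140) = 1/112415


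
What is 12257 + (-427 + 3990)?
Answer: 15820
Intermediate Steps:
12257 + (-427 + 3990) = 12257 + 3563 = 15820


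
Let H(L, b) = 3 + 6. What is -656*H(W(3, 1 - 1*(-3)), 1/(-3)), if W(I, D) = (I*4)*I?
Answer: -5904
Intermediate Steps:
W(I, D) = 4*I² (W(I, D) = (4*I)*I = 4*I²)
H(L, b) = 9
-656*H(W(3, 1 - 1*(-3)), 1/(-3)) = -656*9 = -5904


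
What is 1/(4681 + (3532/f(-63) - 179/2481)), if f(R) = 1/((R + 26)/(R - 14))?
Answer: 191037/1218457418 ≈ 0.00015679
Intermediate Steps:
f(R) = (-14 + R)/(26 + R) (f(R) = 1/((26 + R)/(-14 + R)) = (-14 + R)/(26 + R))
1/(4681 + (3532/f(-63) - 179/2481)) = 1/(4681 + (3532/(((-14 - 63)/(26 - 63))) - 179/2481)) = 1/(4681 + (3532/((-77/(-37))) - 179*1/2481)) = 1/(4681 + (3532/((-1/37*(-77))) - 179/2481)) = 1/(4681 + (3532/(77/37) - 179/2481)) = 1/(4681 + (3532*(37/77) - 179/2481)) = 1/(4681 + (130684/77 - 179/2481)) = 1/(4681 + 324213221/191037) = 1/(1218457418/191037) = 191037/1218457418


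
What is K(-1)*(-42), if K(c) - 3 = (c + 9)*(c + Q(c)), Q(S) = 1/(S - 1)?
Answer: 378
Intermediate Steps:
Q(S) = 1/(-1 + S)
K(c) = 3 + (9 + c)*(c + 1/(-1 + c)) (K(c) = 3 + (c + 9)*(c + 1/(-1 + c)) = 3 + (9 + c)*(c + 1/(-1 + c)))
K(-1)*(-42) = ((6 + (-1)**3 - 5*(-1) + 8*(-1)**2)/(-1 - 1))*(-42) = ((6 - 1 + 5 + 8*1)/(-2))*(-42) = -(6 - 1 + 5 + 8)/2*(-42) = -1/2*18*(-42) = -9*(-42) = 378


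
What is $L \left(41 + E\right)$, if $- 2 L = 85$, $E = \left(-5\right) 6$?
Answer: $- \frac{935}{2} \approx -467.5$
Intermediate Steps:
$E = -30$
$L = - \frac{85}{2}$ ($L = \left(- \frac{1}{2}\right) 85 = - \frac{85}{2} \approx -42.5$)
$L \left(41 + E\right) = - \frac{85 \left(41 - 30\right)}{2} = \left(- \frac{85}{2}\right) 11 = - \frac{935}{2}$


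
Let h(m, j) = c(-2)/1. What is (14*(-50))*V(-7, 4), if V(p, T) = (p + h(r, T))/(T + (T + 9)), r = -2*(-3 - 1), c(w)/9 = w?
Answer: 17500/17 ≈ 1029.4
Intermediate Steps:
c(w) = 9*w
r = 8 (r = -2*(-4) = 8)
h(m, j) = -18 (h(m, j) = (9*(-2))/1 = -18*1 = -18)
V(p, T) = (-18 + p)/(9 + 2*T) (V(p, T) = (p - 18)/(T + (T + 9)) = (-18 + p)/(T + (9 + T)) = (-18 + p)/(9 + 2*T))
(14*(-50))*V(-7, 4) = (14*(-50))*((-18 - 7)/(9 + 2*4)) = -700*(-25)/(9 + 8) = -700*(-25)/17 = -700*(-25/17) = 17500/17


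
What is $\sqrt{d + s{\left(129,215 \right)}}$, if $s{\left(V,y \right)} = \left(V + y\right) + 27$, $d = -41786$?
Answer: $i \sqrt{41415} \approx 203.51 i$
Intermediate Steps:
$s{\left(V,y \right)} = 27 + V + y$
$\sqrt{d + s{\left(129,215 \right)}} = \sqrt{-41786 + \left(27 + 129 + 215\right)} = \sqrt{-41786 + 371} = \sqrt{-41415} = i \sqrt{41415}$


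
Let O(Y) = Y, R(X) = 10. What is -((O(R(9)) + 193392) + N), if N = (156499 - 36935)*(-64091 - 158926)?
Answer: 26664611186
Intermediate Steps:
N = -26664804588 (N = 119564*(-223017) = -26664804588)
-((O(R(9)) + 193392) + N) = -((10 + 193392) - 26664804588) = -(193402 - 26664804588) = -1*(-26664611186) = 26664611186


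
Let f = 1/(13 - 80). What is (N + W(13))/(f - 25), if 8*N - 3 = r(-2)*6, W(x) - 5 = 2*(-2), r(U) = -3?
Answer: 469/13408 ≈ 0.034979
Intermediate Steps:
W(x) = 1 (W(x) = 5 + 2*(-2) = 5 - 4 = 1)
f = -1/67 (f = 1/(-67) = -1/67 ≈ -0.014925)
N = -15/8 (N = 3/8 + (-3*6)/8 = 3/8 + (1/8)*(-18) = 3/8 - 9/4 = -15/8 ≈ -1.8750)
(N + W(13))/(f - 25) = (-15/8 + 1)/(-1/67 - 25) = -7/8/(-1676/67) = -67/1676*(-7/8) = 469/13408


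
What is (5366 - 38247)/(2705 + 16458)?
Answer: -32881/19163 ≈ -1.7159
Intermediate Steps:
(5366 - 38247)/(2705 + 16458) = -32881/19163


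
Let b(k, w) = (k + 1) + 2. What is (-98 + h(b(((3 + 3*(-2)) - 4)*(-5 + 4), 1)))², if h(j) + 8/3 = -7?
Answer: 104329/9 ≈ 11592.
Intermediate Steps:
b(k, w) = 3 + k (b(k, w) = (1 + k) + 2 = 3 + k)
h(j) = -29/3 (h(j) = -8/3 - 7 = -29/3)
(-98 + h(b(((3 + 3*(-2)) - 4)*(-5 + 4), 1)))² = (-98 - 29/3)² = (-323/3)² = 104329/9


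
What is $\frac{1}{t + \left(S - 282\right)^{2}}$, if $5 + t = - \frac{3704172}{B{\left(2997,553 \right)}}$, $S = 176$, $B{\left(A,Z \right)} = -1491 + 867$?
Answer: $\frac{52}{892693} \approx 5.8251 \cdot 10^{-5}$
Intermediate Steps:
$B{\left(A,Z \right)} = -624$
$t = \frac{308421}{52}$ ($t = -5 - \frac{3704172}{-624} = -5 - - \frac{308681}{52} = -5 + \frac{308681}{52} = \frac{308421}{52} \approx 5931.2$)
$\frac{1}{t + \left(S - 282\right)^{2}} = \frac{1}{\frac{308421}{52} + \left(176 - 282\right)^{2}} = \frac{1}{\frac{308421}{52} + \left(-106\right)^{2}} = \frac{1}{\frac{308421}{52} + 11236} = \frac{1}{\frac{892693}{52}} = \frac{52}{892693}$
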